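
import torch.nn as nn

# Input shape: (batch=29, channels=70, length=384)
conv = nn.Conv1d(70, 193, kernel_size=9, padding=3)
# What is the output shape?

Input shape: (29, 70, 384)
Output shape: (29, 193, 382)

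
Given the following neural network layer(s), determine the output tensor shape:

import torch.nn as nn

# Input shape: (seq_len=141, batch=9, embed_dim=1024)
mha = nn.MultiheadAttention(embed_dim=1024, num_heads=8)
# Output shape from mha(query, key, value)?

Input shape: (141, 9, 1024)
Output shape: (141, 9, 1024)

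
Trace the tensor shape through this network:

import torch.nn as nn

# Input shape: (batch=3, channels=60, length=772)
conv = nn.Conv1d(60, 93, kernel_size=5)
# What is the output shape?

Input shape: (3, 60, 772)
Output shape: (3, 93, 768)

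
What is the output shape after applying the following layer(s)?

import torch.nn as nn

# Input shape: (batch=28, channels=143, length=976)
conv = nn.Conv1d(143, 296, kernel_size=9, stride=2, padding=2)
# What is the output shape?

Input shape: (28, 143, 976)
Output shape: (28, 296, 486)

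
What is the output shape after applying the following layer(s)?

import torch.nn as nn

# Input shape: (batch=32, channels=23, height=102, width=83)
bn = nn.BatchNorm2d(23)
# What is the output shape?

Input shape: (32, 23, 102, 83)
Output shape: (32, 23, 102, 83)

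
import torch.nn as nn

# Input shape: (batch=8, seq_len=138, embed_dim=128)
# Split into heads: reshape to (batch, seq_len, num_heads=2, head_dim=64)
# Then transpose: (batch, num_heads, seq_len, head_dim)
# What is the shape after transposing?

Input shape: (8, 138, 128)
  -> after reshape: (8, 138, 2, 64)
Output shape: (8, 2, 138, 64)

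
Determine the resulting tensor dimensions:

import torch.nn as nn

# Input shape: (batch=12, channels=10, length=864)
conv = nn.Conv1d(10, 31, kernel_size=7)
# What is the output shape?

Input shape: (12, 10, 864)
Output shape: (12, 31, 858)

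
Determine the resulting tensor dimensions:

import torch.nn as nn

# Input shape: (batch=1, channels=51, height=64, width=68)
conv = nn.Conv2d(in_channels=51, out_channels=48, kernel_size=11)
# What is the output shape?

Input shape: (1, 51, 64, 68)
Output shape: (1, 48, 54, 58)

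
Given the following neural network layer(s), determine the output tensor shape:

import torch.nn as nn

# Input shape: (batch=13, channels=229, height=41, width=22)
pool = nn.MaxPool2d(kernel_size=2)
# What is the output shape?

Input shape: (13, 229, 41, 22)
Output shape: (13, 229, 20, 11)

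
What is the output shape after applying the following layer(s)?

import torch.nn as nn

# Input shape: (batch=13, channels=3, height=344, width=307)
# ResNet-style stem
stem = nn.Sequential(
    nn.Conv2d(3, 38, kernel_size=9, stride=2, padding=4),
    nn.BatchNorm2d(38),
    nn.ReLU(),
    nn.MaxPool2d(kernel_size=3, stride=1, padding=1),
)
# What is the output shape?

Input shape: (13, 3, 344, 307)
  -> after Conv2d 9x9 stride=2: (13, 38, 172, 154)
Output shape: (13, 38, 172, 154)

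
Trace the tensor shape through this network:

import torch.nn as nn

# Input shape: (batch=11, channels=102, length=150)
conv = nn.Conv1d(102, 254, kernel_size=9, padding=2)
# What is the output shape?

Input shape: (11, 102, 150)
Output shape: (11, 254, 146)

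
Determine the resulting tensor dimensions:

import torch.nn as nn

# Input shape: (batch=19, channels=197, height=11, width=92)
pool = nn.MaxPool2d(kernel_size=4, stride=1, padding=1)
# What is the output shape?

Input shape: (19, 197, 11, 92)
Output shape: (19, 197, 10, 91)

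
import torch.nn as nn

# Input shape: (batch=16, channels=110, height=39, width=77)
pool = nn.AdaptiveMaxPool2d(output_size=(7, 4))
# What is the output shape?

Input shape: (16, 110, 39, 77)
Output shape: (16, 110, 7, 4)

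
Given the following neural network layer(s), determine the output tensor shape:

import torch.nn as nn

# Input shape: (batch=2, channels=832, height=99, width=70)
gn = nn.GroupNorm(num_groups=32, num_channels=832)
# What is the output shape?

Input shape: (2, 832, 99, 70)
Output shape: (2, 832, 99, 70)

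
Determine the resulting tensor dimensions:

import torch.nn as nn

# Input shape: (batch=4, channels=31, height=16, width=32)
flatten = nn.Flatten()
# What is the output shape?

Input shape: (4, 31, 16, 32)
Output shape: (4, 15872)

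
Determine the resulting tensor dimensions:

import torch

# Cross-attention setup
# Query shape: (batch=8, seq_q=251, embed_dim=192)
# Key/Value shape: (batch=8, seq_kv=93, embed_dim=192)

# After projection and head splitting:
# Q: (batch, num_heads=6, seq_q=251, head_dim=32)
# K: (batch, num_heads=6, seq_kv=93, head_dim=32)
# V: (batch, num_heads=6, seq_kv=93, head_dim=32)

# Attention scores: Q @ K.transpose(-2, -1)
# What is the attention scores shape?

Input shape: (8, 251, 192)
Output shape: (8, 6, 251, 93)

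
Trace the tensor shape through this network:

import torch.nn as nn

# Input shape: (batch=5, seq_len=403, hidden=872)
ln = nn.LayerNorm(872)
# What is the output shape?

Input shape: (5, 403, 872)
Output shape: (5, 403, 872)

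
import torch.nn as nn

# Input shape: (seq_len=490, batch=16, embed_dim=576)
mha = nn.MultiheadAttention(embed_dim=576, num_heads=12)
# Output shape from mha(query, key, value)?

Input shape: (490, 16, 576)
Output shape: (490, 16, 576)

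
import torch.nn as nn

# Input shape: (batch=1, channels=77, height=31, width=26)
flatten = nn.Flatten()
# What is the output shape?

Input shape: (1, 77, 31, 26)
Output shape: (1, 62062)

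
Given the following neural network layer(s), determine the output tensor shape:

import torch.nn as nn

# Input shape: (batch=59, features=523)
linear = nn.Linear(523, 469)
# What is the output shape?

Input shape: (59, 523)
Output shape: (59, 469)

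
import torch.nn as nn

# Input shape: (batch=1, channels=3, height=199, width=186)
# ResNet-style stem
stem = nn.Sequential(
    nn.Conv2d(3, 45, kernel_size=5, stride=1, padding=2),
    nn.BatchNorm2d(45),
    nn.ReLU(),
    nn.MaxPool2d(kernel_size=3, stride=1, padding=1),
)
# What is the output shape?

Input shape: (1, 3, 199, 186)
  -> after Conv2d 5x5 stride=1: (1, 45, 199, 186)
Output shape: (1, 45, 199, 186)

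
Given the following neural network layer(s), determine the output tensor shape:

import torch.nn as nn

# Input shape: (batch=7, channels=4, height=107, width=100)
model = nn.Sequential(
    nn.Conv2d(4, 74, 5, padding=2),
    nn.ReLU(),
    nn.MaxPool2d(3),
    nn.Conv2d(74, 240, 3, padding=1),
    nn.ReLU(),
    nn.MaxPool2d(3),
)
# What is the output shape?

Input shape: (7, 4, 107, 100)
  -> after first Conv2d: (7, 74, 107, 100)
  -> after first MaxPool2d: (7, 74, 35, 33)
  -> after second Conv2d: (7, 240, 35, 33)
Output shape: (7, 240, 11, 11)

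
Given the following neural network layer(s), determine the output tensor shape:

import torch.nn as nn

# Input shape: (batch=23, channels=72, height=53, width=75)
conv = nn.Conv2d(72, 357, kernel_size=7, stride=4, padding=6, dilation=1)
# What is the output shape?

Input shape: (23, 72, 53, 75)
Output shape: (23, 357, 15, 21)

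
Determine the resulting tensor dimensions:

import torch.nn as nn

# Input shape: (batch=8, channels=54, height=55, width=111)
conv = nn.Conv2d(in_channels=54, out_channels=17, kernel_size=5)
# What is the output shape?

Input shape: (8, 54, 55, 111)
Output shape: (8, 17, 51, 107)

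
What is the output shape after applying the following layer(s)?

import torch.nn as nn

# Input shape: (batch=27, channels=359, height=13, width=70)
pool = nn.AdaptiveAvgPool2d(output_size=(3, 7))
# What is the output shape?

Input shape: (27, 359, 13, 70)
Output shape: (27, 359, 3, 7)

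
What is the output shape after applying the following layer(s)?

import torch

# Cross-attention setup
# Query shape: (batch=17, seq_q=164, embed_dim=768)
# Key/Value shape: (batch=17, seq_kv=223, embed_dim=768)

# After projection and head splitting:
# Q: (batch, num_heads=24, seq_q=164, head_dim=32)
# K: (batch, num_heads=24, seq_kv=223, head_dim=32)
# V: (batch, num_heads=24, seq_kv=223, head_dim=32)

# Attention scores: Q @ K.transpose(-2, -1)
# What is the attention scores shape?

Input shape: (17, 164, 768)
Output shape: (17, 24, 164, 223)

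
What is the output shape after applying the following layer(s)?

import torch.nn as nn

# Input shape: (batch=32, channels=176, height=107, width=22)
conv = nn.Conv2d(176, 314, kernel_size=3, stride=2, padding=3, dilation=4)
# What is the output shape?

Input shape: (32, 176, 107, 22)
Output shape: (32, 314, 53, 10)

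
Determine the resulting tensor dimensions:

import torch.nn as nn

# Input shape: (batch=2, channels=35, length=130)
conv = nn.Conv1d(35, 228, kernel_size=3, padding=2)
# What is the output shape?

Input shape: (2, 35, 130)
Output shape: (2, 228, 132)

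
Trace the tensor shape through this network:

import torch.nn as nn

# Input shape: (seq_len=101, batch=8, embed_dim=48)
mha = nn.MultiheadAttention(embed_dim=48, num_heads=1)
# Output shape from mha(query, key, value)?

Input shape: (101, 8, 48)
Output shape: (101, 8, 48)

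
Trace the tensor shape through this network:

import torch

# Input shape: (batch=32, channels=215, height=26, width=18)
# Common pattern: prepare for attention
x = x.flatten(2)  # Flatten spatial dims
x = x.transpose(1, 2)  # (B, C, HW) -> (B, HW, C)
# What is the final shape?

Input shape: (32, 215, 26, 18)
  -> after flatten(2): (32, 215, 468)
Output shape: (32, 468, 215)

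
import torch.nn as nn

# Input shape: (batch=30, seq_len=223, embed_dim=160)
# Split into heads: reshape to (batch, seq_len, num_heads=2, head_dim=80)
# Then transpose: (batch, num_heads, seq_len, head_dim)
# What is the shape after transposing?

Input shape: (30, 223, 160)
  -> after reshape: (30, 223, 2, 80)
Output shape: (30, 2, 223, 80)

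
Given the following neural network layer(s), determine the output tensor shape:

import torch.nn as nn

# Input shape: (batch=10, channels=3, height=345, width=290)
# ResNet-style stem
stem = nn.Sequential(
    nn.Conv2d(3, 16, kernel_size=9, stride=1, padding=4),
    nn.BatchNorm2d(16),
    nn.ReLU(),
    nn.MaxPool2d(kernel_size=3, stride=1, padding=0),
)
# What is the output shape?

Input shape: (10, 3, 345, 290)
  -> after Conv2d 9x9 stride=1: (10, 16, 345, 290)
Output shape: (10, 16, 343, 288)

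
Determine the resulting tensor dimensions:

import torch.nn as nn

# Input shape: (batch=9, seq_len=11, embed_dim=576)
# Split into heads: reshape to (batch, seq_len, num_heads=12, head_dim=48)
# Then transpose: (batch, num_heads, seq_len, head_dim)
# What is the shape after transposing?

Input shape: (9, 11, 576)
  -> after reshape: (9, 11, 12, 48)
Output shape: (9, 12, 11, 48)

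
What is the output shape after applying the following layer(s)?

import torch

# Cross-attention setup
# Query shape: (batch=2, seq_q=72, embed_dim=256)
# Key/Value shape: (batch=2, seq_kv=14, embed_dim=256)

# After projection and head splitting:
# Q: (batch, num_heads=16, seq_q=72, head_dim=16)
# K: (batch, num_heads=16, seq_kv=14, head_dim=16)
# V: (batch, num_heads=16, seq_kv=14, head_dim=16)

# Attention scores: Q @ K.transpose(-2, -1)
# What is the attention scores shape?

Input shape: (2, 72, 256)
Output shape: (2, 16, 72, 14)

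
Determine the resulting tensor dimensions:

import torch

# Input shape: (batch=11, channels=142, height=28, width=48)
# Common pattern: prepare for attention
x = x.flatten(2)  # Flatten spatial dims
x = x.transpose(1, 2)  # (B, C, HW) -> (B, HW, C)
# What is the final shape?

Input shape: (11, 142, 28, 48)
  -> after flatten(2): (11, 142, 1344)
Output shape: (11, 1344, 142)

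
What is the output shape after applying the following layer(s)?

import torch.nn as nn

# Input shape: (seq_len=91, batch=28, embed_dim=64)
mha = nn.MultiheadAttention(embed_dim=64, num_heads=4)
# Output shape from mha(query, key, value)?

Input shape: (91, 28, 64)
Output shape: (91, 28, 64)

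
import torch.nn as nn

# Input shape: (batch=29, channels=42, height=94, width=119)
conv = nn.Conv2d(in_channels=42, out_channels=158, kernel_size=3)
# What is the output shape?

Input shape: (29, 42, 94, 119)
Output shape: (29, 158, 92, 117)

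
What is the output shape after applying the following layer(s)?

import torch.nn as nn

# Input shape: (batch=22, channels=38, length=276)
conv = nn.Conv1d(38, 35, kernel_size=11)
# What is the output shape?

Input shape: (22, 38, 276)
Output shape: (22, 35, 266)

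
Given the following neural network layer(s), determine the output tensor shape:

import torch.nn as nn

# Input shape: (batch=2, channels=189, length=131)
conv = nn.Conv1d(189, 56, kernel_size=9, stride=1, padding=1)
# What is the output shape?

Input shape: (2, 189, 131)
Output shape: (2, 56, 125)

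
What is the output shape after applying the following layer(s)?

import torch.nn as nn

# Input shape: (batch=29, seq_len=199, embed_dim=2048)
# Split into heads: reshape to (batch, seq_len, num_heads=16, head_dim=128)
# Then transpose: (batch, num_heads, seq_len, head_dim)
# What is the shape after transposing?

Input shape: (29, 199, 2048)
  -> after reshape: (29, 199, 16, 128)
Output shape: (29, 16, 199, 128)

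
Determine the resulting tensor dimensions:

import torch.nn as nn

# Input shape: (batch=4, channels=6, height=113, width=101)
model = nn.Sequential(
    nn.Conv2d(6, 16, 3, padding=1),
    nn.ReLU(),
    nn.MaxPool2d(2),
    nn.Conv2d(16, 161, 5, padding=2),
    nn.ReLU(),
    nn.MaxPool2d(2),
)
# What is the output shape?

Input shape: (4, 6, 113, 101)
  -> after first Conv2d: (4, 16, 113, 101)
  -> after first MaxPool2d: (4, 16, 56, 50)
  -> after second Conv2d: (4, 161, 56, 50)
Output shape: (4, 161, 28, 25)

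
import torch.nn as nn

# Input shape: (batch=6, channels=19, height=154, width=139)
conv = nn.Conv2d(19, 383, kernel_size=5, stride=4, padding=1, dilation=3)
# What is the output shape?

Input shape: (6, 19, 154, 139)
Output shape: (6, 383, 36, 33)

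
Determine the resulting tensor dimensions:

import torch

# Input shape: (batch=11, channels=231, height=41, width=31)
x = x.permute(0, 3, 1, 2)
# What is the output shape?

Input shape: (11, 231, 41, 31)
Output shape: (11, 31, 231, 41)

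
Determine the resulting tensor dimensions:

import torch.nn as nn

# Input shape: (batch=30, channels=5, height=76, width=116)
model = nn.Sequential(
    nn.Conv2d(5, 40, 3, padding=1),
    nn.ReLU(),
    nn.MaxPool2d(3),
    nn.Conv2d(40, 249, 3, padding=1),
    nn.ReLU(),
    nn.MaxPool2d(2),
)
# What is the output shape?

Input shape: (30, 5, 76, 116)
  -> after first Conv2d: (30, 40, 76, 116)
  -> after first MaxPool2d: (30, 40, 25, 38)
  -> after second Conv2d: (30, 249, 25, 38)
Output shape: (30, 249, 12, 19)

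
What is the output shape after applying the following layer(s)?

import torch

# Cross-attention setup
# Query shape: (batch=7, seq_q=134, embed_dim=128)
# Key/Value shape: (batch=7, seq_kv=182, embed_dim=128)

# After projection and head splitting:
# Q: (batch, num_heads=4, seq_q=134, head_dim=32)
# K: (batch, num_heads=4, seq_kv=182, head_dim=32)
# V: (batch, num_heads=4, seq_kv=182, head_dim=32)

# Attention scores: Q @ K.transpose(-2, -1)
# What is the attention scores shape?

Input shape: (7, 134, 128)
Output shape: (7, 4, 134, 182)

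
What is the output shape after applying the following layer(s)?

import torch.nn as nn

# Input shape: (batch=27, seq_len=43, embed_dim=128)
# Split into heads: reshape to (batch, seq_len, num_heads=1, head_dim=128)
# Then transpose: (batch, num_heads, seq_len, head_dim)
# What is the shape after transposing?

Input shape: (27, 43, 128)
  -> after reshape: (27, 43, 1, 128)
Output shape: (27, 1, 43, 128)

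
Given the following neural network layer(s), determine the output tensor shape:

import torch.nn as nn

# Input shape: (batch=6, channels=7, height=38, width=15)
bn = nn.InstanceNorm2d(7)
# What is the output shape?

Input shape: (6, 7, 38, 15)
Output shape: (6, 7, 38, 15)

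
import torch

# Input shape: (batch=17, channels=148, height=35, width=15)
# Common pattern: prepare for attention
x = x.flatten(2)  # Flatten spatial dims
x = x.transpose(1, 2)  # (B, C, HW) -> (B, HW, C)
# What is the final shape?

Input shape: (17, 148, 35, 15)
  -> after flatten(2): (17, 148, 525)
Output shape: (17, 525, 148)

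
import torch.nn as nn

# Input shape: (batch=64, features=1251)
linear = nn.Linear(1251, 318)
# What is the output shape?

Input shape: (64, 1251)
Output shape: (64, 318)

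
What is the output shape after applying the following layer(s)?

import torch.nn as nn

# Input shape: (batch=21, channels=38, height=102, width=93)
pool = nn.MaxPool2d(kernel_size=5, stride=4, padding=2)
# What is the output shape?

Input shape: (21, 38, 102, 93)
Output shape: (21, 38, 26, 24)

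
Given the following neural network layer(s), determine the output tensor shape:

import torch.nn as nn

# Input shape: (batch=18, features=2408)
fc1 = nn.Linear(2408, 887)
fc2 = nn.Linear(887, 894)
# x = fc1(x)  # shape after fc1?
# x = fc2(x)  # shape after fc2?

Input shape: (18, 2408)
  -> after fc1: (18, 887)
Output shape: (18, 894)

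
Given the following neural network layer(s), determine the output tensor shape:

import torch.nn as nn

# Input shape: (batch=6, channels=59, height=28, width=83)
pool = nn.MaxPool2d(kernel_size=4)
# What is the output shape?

Input shape: (6, 59, 28, 83)
Output shape: (6, 59, 7, 20)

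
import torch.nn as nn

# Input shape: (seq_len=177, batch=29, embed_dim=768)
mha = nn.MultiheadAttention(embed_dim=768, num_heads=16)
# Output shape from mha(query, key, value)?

Input shape: (177, 29, 768)
Output shape: (177, 29, 768)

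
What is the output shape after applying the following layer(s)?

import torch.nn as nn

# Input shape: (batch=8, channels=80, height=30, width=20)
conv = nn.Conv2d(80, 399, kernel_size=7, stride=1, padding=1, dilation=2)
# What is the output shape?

Input shape: (8, 80, 30, 20)
Output shape: (8, 399, 20, 10)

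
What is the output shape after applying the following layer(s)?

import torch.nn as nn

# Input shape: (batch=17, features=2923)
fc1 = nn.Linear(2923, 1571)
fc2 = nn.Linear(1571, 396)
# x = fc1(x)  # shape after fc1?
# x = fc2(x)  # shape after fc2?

Input shape: (17, 2923)
  -> after fc1: (17, 1571)
Output shape: (17, 396)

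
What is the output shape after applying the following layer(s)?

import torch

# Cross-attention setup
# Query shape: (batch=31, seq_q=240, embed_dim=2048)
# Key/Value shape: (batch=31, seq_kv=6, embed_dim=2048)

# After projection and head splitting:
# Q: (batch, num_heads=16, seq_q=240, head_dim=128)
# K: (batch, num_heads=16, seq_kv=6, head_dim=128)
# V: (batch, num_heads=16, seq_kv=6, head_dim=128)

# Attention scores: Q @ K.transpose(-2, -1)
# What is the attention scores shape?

Input shape: (31, 240, 2048)
Output shape: (31, 16, 240, 6)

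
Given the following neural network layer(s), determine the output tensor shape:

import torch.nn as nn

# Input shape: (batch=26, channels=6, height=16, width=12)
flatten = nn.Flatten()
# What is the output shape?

Input shape: (26, 6, 16, 12)
Output shape: (26, 1152)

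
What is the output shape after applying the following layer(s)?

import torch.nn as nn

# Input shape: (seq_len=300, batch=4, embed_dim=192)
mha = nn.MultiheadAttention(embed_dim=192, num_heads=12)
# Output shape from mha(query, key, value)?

Input shape: (300, 4, 192)
Output shape: (300, 4, 192)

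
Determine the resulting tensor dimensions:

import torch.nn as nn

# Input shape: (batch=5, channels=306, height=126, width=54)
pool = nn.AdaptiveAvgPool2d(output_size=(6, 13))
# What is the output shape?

Input shape: (5, 306, 126, 54)
Output shape: (5, 306, 6, 13)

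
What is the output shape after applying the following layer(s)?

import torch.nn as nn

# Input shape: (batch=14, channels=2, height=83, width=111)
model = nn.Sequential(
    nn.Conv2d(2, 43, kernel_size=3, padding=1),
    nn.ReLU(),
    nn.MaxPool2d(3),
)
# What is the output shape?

Input shape: (14, 2, 83, 111)
  -> after Conv2d: (14, 43, 83, 111)
  -> after ReLU: (14, 43, 83, 111)
Output shape: (14, 43, 27, 37)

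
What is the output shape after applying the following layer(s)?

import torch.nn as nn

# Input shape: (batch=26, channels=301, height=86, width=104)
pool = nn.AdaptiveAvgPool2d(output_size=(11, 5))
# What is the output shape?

Input shape: (26, 301, 86, 104)
Output shape: (26, 301, 11, 5)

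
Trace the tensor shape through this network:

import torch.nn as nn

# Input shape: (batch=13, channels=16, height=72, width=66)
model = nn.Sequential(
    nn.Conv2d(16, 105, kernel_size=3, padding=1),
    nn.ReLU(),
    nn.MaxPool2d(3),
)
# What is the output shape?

Input shape: (13, 16, 72, 66)
  -> after Conv2d: (13, 105, 72, 66)
  -> after ReLU: (13, 105, 72, 66)
Output shape: (13, 105, 24, 22)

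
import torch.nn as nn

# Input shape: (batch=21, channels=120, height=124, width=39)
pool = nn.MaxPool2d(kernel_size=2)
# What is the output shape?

Input shape: (21, 120, 124, 39)
Output shape: (21, 120, 62, 19)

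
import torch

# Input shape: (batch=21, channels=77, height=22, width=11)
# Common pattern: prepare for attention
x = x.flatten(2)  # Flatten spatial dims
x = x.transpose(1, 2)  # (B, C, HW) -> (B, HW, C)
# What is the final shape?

Input shape: (21, 77, 22, 11)
  -> after flatten(2): (21, 77, 242)
Output shape: (21, 242, 77)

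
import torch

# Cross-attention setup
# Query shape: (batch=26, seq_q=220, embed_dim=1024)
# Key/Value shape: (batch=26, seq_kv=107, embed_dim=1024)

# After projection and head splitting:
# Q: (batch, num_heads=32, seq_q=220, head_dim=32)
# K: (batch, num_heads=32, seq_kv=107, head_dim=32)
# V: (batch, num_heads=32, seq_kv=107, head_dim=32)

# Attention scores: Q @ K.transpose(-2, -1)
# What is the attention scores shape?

Input shape: (26, 220, 1024)
Output shape: (26, 32, 220, 107)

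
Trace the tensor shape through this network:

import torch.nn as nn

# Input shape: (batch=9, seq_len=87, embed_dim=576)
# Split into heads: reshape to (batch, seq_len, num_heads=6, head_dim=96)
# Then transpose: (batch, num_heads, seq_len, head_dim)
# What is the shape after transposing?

Input shape: (9, 87, 576)
  -> after reshape: (9, 87, 6, 96)
Output shape: (9, 6, 87, 96)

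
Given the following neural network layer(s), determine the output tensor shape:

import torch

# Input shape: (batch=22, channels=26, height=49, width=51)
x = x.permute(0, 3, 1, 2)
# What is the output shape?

Input shape: (22, 26, 49, 51)
Output shape: (22, 51, 26, 49)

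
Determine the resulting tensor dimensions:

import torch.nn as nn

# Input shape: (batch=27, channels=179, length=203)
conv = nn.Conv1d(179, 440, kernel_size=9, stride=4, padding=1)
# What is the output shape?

Input shape: (27, 179, 203)
Output shape: (27, 440, 50)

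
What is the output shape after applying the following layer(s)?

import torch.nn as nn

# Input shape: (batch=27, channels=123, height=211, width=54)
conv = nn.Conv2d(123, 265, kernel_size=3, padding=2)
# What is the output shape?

Input shape: (27, 123, 211, 54)
Output shape: (27, 265, 213, 56)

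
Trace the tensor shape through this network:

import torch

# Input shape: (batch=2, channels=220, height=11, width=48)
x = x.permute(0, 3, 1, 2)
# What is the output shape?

Input shape: (2, 220, 11, 48)
Output shape: (2, 48, 220, 11)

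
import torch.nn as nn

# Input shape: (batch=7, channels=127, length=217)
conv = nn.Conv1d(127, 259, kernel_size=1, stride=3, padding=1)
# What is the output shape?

Input shape: (7, 127, 217)
Output shape: (7, 259, 73)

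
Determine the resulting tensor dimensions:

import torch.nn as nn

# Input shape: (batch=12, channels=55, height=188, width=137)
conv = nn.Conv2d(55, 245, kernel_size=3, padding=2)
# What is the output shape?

Input shape: (12, 55, 188, 137)
Output shape: (12, 245, 190, 139)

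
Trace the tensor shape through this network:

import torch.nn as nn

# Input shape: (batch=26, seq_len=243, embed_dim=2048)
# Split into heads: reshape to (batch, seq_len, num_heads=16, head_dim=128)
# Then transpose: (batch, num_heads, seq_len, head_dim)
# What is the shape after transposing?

Input shape: (26, 243, 2048)
  -> after reshape: (26, 243, 16, 128)
Output shape: (26, 16, 243, 128)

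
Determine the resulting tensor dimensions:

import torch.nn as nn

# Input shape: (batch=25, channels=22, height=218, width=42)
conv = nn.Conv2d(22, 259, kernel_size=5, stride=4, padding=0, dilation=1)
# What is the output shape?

Input shape: (25, 22, 218, 42)
Output shape: (25, 259, 54, 10)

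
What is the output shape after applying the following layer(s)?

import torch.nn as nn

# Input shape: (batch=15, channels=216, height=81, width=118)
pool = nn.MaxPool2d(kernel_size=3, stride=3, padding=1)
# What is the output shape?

Input shape: (15, 216, 81, 118)
Output shape: (15, 216, 27, 40)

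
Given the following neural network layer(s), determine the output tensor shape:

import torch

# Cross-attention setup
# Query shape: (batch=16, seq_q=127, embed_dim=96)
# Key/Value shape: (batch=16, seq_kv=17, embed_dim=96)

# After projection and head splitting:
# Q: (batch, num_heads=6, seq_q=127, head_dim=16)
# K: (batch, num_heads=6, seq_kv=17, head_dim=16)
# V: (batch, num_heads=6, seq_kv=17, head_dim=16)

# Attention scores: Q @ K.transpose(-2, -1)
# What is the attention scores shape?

Input shape: (16, 127, 96)
Output shape: (16, 6, 127, 17)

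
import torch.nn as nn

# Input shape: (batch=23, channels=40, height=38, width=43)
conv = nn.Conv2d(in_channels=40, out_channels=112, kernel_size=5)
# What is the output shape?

Input shape: (23, 40, 38, 43)
Output shape: (23, 112, 34, 39)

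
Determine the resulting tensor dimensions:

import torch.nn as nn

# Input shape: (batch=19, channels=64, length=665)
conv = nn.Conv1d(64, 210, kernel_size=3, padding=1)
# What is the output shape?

Input shape: (19, 64, 665)
Output shape: (19, 210, 665)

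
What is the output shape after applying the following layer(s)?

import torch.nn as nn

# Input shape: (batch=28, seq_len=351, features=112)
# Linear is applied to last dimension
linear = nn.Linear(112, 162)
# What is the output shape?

Input shape: (28, 351, 112)
Output shape: (28, 351, 162)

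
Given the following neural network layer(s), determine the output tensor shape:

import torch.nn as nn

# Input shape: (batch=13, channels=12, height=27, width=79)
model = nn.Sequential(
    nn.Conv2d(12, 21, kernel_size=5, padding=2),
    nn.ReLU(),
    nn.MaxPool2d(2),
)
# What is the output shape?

Input shape: (13, 12, 27, 79)
  -> after Conv2d: (13, 21, 27, 79)
  -> after ReLU: (13, 21, 27, 79)
Output shape: (13, 21, 13, 39)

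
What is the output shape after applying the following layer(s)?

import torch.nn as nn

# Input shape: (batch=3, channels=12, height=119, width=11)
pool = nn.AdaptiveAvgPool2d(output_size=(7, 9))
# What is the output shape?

Input shape: (3, 12, 119, 11)
Output shape: (3, 12, 7, 9)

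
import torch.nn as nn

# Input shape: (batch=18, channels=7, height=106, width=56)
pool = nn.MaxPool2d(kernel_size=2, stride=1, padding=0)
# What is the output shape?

Input shape: (18, 7, 106, 56)
Output shape: (18, 7, 105, 55)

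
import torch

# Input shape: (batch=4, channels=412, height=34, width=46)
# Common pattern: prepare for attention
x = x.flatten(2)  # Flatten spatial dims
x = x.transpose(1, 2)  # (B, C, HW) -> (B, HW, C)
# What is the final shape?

Input shape: (4, 412, 34, 46)
  -> after flatten(2): (4, 412, 1564)
Output shape: (4, 1564, 412)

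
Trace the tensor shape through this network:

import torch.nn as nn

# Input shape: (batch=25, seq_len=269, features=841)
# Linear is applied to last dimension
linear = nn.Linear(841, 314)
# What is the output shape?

Input shape: (25, 269, 841)
Output shape: (25, 269, 314)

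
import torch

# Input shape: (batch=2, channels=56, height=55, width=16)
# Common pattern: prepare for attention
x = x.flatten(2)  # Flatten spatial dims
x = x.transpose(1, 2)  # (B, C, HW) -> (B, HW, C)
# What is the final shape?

Input shape: (2, 56, 55, 16)
  -> after flatten(2): (2, 56, 880)
Output shape: (2, 880, 56)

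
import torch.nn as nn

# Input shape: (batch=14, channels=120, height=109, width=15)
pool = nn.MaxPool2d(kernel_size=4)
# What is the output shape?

Input shape: (14, 120, 109, 15)
Output shape: (14, 120, 27, 3)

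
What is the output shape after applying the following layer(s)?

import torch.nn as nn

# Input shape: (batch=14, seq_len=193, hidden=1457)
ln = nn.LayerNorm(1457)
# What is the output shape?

Input shape: (14, 193, 1457)
Output shape: (14, 193, 1457)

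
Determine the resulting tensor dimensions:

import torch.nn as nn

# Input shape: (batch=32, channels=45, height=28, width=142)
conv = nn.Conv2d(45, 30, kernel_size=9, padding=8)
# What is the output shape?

Input shape: (32, 45, 28, 142)
Output shape: (32, 30, 36, 150)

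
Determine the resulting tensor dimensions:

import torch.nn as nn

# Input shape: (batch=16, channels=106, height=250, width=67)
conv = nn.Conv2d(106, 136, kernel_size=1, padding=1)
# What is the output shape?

Input shape: (16, 106, 250, 67)
Output shape: (16, 136, 252, 69)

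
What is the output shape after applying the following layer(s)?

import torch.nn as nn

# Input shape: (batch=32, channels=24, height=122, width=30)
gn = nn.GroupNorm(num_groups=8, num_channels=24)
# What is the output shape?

Input shape: (32, 24, 122, 30)
Output shape: (32, 24, 122, 30)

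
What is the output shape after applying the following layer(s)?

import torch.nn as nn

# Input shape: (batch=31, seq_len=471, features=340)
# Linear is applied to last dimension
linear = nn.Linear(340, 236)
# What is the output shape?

Input shape: (31, 471, 340)
Output shape: (31, 471, 236)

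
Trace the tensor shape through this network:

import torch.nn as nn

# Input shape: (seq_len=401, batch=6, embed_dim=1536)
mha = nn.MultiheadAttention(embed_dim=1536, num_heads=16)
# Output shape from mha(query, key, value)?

Input shape: (401, 6, 1536)
Output shape: (401, 6, 1536)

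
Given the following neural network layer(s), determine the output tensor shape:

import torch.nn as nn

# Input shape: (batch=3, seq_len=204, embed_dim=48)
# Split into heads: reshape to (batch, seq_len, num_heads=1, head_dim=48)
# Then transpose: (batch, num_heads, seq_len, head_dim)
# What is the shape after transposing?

Input shape: (3, 204, 48)
  -> after reshape: (3, 204, 1, 48)
Output shape: (3, 1, 204, 48)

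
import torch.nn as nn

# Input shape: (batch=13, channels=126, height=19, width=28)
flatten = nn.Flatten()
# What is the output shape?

Input shape: (13, 126, 19, 28)
Output shape: (13, 67032)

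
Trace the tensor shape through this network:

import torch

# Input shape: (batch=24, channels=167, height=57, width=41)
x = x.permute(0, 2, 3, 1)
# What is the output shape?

Input shape: (24, 167, 57, 41)
Output shape: (24, 57, 41, 167)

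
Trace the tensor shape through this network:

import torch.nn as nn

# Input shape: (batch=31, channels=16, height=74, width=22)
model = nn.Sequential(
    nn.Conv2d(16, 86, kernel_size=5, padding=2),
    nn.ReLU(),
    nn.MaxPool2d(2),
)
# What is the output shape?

Input shape: (31, 16, 74, 22)
  -> after Conv2d: (31, 86, 74, 22)
  -> after ReLU: (31, 86, 74, 22)
Output shape: (31, 86, 37, 11)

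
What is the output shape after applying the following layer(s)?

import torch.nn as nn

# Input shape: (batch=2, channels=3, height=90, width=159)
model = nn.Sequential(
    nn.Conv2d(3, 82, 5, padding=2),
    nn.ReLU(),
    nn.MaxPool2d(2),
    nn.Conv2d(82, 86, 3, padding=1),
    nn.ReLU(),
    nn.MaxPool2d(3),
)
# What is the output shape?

Input shape: (2, 3, 90, 159)
  -> after first Conv2d: (2, 82, 90, 159)
  -> after first MaxPool2d: (2, 82, 45, 79)
  -> after second Conv2d: (2, 86, 45, 79)
Output shape: (2, 86, 15, 26)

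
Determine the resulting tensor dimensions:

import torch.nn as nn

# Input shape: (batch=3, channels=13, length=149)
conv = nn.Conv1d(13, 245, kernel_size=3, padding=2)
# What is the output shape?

Input shape: (3, 13, 149)
Output shape: (3, 245, 151)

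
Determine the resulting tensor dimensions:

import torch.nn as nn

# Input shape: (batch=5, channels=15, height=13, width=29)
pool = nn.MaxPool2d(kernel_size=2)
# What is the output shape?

Input shape: (5, 15, 13, 29)
Output shape: (5, 15, 6, 14)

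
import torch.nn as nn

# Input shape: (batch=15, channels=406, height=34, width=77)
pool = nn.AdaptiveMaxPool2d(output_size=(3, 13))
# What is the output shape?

Input shape: (15, 406, 34, 77)
Output shape: (15, 406, 3, 13)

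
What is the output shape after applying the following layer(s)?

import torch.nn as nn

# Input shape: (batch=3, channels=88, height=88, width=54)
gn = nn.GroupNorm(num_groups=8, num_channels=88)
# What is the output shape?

Input shape: (3, 88, 88, 54)
Output shape: (3, 88, 88, 54)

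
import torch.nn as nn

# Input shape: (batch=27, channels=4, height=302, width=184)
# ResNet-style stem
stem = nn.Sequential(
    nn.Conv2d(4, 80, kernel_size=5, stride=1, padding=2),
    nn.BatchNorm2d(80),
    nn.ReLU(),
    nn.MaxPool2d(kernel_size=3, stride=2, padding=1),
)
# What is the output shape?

Input shape: (27, 4, 302, 184)
  -> after Conv2d 5x5 stride=1: (27, 80, 302, 184)
Output shape: (27, 80, 151, 92)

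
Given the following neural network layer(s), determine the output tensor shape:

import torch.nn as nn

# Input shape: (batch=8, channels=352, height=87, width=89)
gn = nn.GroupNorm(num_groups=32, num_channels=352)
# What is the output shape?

Input shape: (8, 352, 87, 89)
Output shape: (8, 352, 87, 89)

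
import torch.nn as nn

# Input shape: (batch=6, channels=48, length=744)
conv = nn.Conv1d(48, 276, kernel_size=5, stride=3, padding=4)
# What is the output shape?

Input shape: (6, 48, 744)
Output shape: (6, 276, 250)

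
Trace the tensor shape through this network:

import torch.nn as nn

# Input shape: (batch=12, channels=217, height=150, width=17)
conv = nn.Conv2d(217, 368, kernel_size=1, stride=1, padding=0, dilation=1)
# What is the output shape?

Input shape: (12, 217, 150, 17)
Output shape: (12, 368, 150, 17)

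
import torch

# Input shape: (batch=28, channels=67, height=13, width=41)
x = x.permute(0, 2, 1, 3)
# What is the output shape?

Input shape: (28, 67, 13, 41)
Output shape: (28, 13, 67, 41)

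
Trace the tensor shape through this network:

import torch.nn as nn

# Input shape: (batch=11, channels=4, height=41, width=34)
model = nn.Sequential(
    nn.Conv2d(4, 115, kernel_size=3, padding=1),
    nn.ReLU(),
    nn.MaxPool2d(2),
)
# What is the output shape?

Input shape: (11, 4, 41, 34)
  -> after Conv2d: (11, 115, 41, 34)
  -> after ReLU: (11, 115, 41, 34)
Output shape: (11, 115, 20, 17)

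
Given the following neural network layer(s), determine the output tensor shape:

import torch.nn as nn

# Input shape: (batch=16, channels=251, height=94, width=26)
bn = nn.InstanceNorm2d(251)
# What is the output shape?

Input shape: (16, 251, 94, 26)
Output shape: (16, 251, 94, 26)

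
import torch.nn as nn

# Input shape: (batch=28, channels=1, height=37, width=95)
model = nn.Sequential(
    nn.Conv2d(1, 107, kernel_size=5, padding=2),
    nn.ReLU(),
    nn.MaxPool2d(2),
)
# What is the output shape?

Input shape: (28, 1, 37, 95)
  -> after Conv2d: (28, 107, 37, 95)
  -> after ReLU: (28, 107, 37, 95)
Output shape: (28, 107, 18, 47)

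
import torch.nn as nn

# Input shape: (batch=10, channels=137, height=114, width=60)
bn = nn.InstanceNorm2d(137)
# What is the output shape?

Input shape: (10, 137, 114, 60)
Output shape: (10, 137, 114, 60)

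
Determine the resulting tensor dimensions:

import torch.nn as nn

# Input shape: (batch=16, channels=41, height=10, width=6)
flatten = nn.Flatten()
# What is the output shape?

Input shape: (16, 41, 10, 6)
Output shape: (16, 2460)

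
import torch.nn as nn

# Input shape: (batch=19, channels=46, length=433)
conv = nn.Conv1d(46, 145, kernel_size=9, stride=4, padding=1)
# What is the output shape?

Input shape: (19, 46, 433)
Output shape: (19, 145, 107)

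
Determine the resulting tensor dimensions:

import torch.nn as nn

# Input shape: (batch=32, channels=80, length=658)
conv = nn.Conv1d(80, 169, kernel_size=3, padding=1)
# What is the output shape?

Input shape: (32, 80, 658)
Output shape: (32, 169, 658)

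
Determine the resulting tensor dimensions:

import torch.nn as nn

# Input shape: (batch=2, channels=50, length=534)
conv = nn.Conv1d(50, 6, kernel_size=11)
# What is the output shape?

Input shape: (2, 50, 534)
Output shape: (2, 6, 524)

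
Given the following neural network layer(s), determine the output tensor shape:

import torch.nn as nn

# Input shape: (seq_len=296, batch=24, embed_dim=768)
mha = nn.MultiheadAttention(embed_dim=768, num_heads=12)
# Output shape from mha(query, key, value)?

Input shape: (296, 24, 768)
Output shape: (296, 24, 768)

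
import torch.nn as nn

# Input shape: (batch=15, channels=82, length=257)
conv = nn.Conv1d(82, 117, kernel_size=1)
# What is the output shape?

Input shape: (15, 82, 257)
Output shape: (15, 117, 257)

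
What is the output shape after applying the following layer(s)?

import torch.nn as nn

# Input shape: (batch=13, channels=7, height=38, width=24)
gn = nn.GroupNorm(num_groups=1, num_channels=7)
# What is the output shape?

Input shape: (13, 7, 38, 24)
Output shape: (13, 7, 38, 24)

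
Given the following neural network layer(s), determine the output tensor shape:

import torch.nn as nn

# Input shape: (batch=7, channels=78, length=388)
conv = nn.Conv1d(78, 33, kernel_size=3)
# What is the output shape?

Input shape: (7, 78, 388)
Output shape: (7, 33, 386)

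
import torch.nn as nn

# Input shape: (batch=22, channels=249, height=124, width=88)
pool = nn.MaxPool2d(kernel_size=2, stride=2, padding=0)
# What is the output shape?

Input shape: (22, 249, 124, 88)
Output shape: (22, 249, 62, 44)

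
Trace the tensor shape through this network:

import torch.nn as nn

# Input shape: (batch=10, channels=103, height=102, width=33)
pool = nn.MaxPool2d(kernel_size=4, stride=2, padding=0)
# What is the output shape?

Input shape: (10, 103, 102, 33)
Output shape: (10, 103, 50, 15)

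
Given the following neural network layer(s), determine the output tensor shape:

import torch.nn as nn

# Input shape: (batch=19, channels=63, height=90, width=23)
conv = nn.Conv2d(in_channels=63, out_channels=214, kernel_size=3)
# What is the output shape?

Input shape: (19, 63, 90, 23)
Output shape: (19, 214, 88, 21)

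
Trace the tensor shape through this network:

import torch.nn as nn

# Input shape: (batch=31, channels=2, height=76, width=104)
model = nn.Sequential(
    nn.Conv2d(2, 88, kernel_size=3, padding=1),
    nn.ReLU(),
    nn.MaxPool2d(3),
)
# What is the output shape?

Input shape: (31, 2, 76, 104)
  -> after Conv2d: (31, 88, 76, 104)
  -> after ReLU: (31, 88, 76, 104)
Output shape: (31, 88, 25, 34)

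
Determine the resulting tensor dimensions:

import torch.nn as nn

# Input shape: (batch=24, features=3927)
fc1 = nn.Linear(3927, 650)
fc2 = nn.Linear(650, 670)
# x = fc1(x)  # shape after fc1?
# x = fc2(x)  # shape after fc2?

Input shape: (24, 3927)
  -> after fc1: (24, 650)
Output shape: (24, 670)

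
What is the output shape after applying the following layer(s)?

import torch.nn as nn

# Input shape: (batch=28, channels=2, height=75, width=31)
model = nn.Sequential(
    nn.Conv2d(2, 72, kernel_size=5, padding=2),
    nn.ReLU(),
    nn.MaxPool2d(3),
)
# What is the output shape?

Input shape: (28, 2, 75, 31)
  -> after Conv2d: (28, 72, 75, 31)
  -> after ReLU: (28, 72, 75, 31)
Output shape: (28, 72, 25, 10)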